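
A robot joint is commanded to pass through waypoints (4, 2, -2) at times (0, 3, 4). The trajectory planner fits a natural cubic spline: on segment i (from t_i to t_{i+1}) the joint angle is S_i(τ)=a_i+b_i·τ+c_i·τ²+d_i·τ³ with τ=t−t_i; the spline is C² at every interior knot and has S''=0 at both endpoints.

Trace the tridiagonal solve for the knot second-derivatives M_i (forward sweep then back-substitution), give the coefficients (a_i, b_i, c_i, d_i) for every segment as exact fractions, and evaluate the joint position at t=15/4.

  seg 0: a=4 b=7/12 c=0 d=-5/36
  seg 1: a=2 b=-19/6 c=-5/4 d=5/12
S(15/4) = -231/256

Δ: Δ0=-2/3, Δ1=-4
row 1: diag=8, rhs=-20; c'=1/8, d'=-5/2
back: M1=-5/2
M: M0=0, M1=-5/2, M2=0
seg 0: a=4, c=M0/2=0, d=(M1−M0)/(6·3)=-5/36, b=Δ0−h0·(2M0+M1)/6=7/12
seg 1: a=2, c=M1/2=-5/4, d=(M2−M1)/(6·1)=5/12, b=Δ1−h1·(2M1+M2)/6=-19/6
t_q=15/4 → seg 1, τ=3/4; S=2+-19/6·τ+-5/4·τ²+5/12·τ³=-231/256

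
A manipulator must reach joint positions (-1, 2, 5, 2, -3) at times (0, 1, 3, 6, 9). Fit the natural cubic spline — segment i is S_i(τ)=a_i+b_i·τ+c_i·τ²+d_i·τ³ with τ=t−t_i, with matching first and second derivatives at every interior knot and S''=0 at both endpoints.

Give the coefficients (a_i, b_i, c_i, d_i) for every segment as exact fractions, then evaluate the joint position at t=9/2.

  seg 0: a=-1 b=3929/1236 c=0 d=-221/1236
  seg 1: a=2 b=1633/618 c=-221/412 d=-43/2472
  seg 2: a=5 b=89/309 c=-66/103 d=196/2781
  seg 3: a=2 b=-511/309 c=-2/309 d=2/2781
S(9/2) = 871/206

Δ: Δ0=3, Δ1=3/2, Δ2=-1, Δ3=-5/3
row 1: diag=6, rhs=-9; c'=1/3, d'=-3/2
row 2: denom=10−2·1/3=28/3; d'=(-15−2·-3/2)/(28/3)=-9/7
row 3: denom=12−3·9/28=309/28; d'=(-4−3·-9/7)/(309/28)=-4/309
back: M3=-4/309
back: M2=-9/7−9/28·-4/309=-132/103
back: M1=-3/2−1/3·-132/103=-221/206
M: M0=0, M1=-221/206, M2=-132/103, M3=-4/309, M4=0
seg 0: a=-1, c=M0/2=0, d=(M1−M0)/(6·1)=-221/1236, b=Δ0−h0·(2M0+M1)/6=3929/1236
seg 1: a=2, c=M1/2=-221/412, d=(M2−M1)/(6·2)=-43/2472, b=Δ1−h1·(2M1+M2)/6=1633/618
seg 2: a=5, c=M2/2=-66/103, d=(M3−M2)/(6·3)=196/2781, b=Δ2−h2·(2M2+M3)/6=89/309
seg 3: a=2, c=M3/2=-2/309, d=(M4−M3)/(6·3)=2/2781, b=Δ3−h3·(2M3+M4)/6=-511/309
t_q=9/2 → seg 2, τ=3/2; S=5+89/309·τ+-66/103·τ²+196/2781·τ³=871/206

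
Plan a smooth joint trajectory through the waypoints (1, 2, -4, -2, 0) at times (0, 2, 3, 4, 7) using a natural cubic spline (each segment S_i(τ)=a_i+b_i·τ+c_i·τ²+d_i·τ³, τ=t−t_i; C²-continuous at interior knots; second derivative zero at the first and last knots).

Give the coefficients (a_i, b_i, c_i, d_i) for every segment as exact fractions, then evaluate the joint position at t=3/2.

  seg 0: a=1 b=934/267 c=0 d=-1601/2136
  seg 1: a=2 b=-2935/534 c=-1601/356 d=4265/1068
  seg 2: a=-4 b=-2681/1068 c=666/89 d=-3175/1068
  seg 3: a=-2 b=1889/534 c=-511/356 d=511/3204
S(3/2) = 21175/5696

Δ: Δ0=1/2, Δ1=-6, Δ2=2, Δ3=2/3
row 1: diag=6, rhs=-39; c'=1/6, d'=-13/2
row 2: denom=4−1·1/6=23/6; d'=(48−1·-13/2)/(23/6)=327/23
row 3: denom=8−1·6/23=178/23; d'=(-8−1·327/23)/(178/23)=-511/178
back: M3=-511/178
back: M2=327/23−6/23·-511/178=1332/89
back: M1=-13/2−1/6·1332/89=-1601/178
M: M0=0, M1=-1601/178, M2=1332/89, M3=-511/178, M4=0
seg 0: a=1, c=M0/2=0, d=(M1−M0)/(6·2)=-1601/2136, b=Δ0−h0·(2M0+M1)/6=934/267
seg 1: a=2, c=M1/2=-1601/356, d=(M2−M1)/(6·1)=4265/1068, b=Δ1−h1·(2M1+M2)/6=-2935/534
seg 2: a=-4, c=M2/2=666/89, d=(M3−M2)/(6·1)=-3175/1068, b=Δ2−h2·(2M2+M3)/6=-2681/1068
seg 3: a=-2, c=M3/2=-511/356, d=(M4−M3)/(6·3)=511/3204, b=Δ3−h3·(2M3+M4)/6=1889/534
t_q=3/2 → seg 0, τ=3/2; S=1+934/267·τ+0·τ²+-1601/2136·τ³=21175/5696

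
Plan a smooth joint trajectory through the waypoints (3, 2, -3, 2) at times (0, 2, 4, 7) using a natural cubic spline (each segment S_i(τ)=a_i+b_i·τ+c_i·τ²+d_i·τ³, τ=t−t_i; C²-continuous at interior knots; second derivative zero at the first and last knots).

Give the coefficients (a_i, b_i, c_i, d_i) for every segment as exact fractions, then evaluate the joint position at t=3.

Δ: Δ0=-1/2, Δ1=-5/2, Δ2=5/3
row 1: diag=8, rhs=-12; c'=1/4, d'=-3/2
row 2: denom=10−2·1/4=19/2; d'=(25−2·-3/2)/(19/2)=56/19
back: M2=56/19
back: M1=-3/2−1/4·56/19=-85/38
M: M0=0, M1=-85/38, M2=56/19, M3=0
seg 0: a=3, c=M0/2=0, d=(M1−M0)/(6·2)=-85/456, b=Δ0−h0·(2M0+M1)/6=14/57
seg 1: a=2, c=M1/2=-85/76, d=(M2−M1)/(6·2)=197/456, b=Δ1−h1·(2M1+M2)/6=-227/114
seg 2: a=-3, c=M2/2=28/19, d=(M3−M2)/(6·3)=-28/171, b=Δ2−h2·(2M2+M3)/6=-73/57
t_q=3 → seg 1, τ=1; S=2+-227/114·τ+-85/76·τ²+197/456·τ³=-103/152

  seg 0: a=3 b=14/57 c=0 d=-85/456
  seg 1: a=2 b=-227/114 c=-85/76 d=197/456
  seg 2: a=-3 b=-73/57 c=28/19 d=-28/171
S(3) = -103/152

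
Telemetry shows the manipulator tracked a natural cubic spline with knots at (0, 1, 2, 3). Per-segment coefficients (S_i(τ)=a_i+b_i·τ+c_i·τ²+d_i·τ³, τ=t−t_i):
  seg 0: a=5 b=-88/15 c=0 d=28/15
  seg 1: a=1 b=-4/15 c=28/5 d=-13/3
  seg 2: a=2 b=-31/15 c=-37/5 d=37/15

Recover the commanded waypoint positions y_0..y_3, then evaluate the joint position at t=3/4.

y_0 = S_0(0) = a_0 = 5
y_1 = S_1(0) = a_1 = 1
y_2 = S_2(0) = a_2 = 2
y_3 = S_2(1) = -5
t_q=3/4 is in segment 0 (τ=3/4); S_0(τ)=111/80

y_0=5 y_1=1 y_2=2 y_3=-5
S(3/4) = 111/80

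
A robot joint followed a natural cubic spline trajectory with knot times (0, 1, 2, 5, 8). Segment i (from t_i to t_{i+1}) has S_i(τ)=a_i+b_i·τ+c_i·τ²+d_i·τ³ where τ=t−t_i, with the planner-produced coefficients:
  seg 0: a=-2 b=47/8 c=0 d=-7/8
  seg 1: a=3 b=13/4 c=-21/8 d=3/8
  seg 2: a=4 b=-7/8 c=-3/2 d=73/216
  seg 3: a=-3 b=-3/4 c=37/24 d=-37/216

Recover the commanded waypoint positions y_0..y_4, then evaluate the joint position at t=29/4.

y_0=-2 y_1=3 y_2=4 y_3=-3 y_4=4
S(29/4) = 597/512

y_0 = S_0(0) = a_0 = -2
y_1 = S_1(0) = a_1 = 3
y_2 = S_2(0) = a_2 = 4
y_3 = S_3(0) = a_3 = -3
y_4 = S_3(3) = 4
t_q=29/4 is in segment 3 (τ=9/4); S_3(τ)=597/512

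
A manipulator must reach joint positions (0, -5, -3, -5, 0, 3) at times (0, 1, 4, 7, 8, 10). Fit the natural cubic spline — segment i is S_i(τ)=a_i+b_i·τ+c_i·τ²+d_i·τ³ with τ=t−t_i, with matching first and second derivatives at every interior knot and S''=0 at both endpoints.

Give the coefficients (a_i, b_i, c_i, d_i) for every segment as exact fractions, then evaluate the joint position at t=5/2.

  seg 0: a=0 b=-629/106 c=0 d=99/106
  seg 1: a=-5 b=-166/53 c=297/106 d=-1465/2862
  seg 2: a=-3 b=-15/106 c=-287/159 d=1555/2862
  seg 3: a=-5 b=196/53 c=327/106 d=-189/106
  seg 4: a=0 b=479/106 c=-120/53 d=20/53
S(5/2) = -4343/848

Δ: Δ0=-5, Δ1=2/3, Δ2=-2/3, Δ3=5, Δ4=3/2
row 1: diag=8, rhs=34; c'=3/8, d'=17/4
row 2: denom=12−3·3/8=87/8; d'=(-8−3·17/4)/(87/8)=-166/87
row 3: denom=8−3·8/29=208/29; d'=(34−3·-166/87)/(208/29)=72/13
row 4: denom=6−1·29/208=1219/208; d'=(-21−1·72/13)/(1219/208)=-240/53
back: M4=-240/53
back: M3=72/13−29/208·-240/53=327/53
back: M2=-166/87−8/29·327/53=-574/159
back: M1=17/4−3/8·-574/159=297/53
M: M0=0, M1=297/53, M2=-574/159, M3=327/53, M4=-240/53, M5=0
seg 0: a=0, c=M0/2=0, d=(M1−M0)/(6·1)=99/106, b=Δ0−h0·(2M0+M1)/6=-629/106
seg 1: a=-5, c=M1/2=297/106, d=(M2−M1)/(6·3)=-1465/2862, b=Δ1−h1·(2M1+M2)/6=-166/53
seg 2: a=-3, c=M2/2=-287/159, d=(M3−M2)/(6·3)=1555/2862, b=Δ2−h2·(2M2+M3)/6=-15/106
seg 3: a=-5, c=M3/2=327/106, d=(M4−M3)/(6·1)=-189/106, b=Δ3−h3·(2M3+M4)/6=196/53
seg 4: a=0, c=M4/2=-120/53, d=(M5−M4)/(6·2)=20/53, b=Δ4−h4·(2M4+M5)/6=479/106
t_q=5/2 → seg 1, τ=3/2; S=-5+-166/53·τ+297/106·τ²+-1465/2862·τ³=-4343/848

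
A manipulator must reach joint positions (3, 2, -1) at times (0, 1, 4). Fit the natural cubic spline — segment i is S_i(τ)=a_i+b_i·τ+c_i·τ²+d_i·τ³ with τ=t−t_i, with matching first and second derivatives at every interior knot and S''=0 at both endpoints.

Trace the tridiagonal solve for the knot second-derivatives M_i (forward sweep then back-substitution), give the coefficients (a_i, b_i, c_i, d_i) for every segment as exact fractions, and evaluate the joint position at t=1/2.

Δ: Δ0=-1, Δ1=-1
row 1: diag=8, rhs=0; c'=3/8, d'=0
back: M1=0
M: M0=0, M1=0, M2=0
seg 0: a=3, c=M0/2=0, d=(M1−M0)/(6·1)=0, b=Δ0−h0·(2M0+M1)/6=-1
seg 1: a=2, c=M1/2=0, d=(M2−M1)/(6·3)=0, b=Δ1−h1·(2M1+M2)/6=-1
t_q=1/2 → seg 0, τ=1/2; S=3+-1·τ+0·τ²+0·τ³=5/2

  seg 0: a=3 b=-1 c=0 d=0
  seg 1: a=2 b=-1 c=0 d=0
S(1/2) = 5/2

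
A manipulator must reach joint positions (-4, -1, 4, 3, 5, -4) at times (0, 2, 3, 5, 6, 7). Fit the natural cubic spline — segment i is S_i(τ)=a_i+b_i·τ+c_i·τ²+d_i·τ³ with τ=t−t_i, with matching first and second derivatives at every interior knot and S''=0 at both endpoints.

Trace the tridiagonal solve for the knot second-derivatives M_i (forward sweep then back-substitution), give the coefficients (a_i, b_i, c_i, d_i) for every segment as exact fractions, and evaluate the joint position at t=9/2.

Δ: Δ0=3/2, Δ1=5, Δ2=-1/2, Δ3=2, Δ4=-9
row 1: diag=6, rhs=21; c'=1/6, d'=7/2
row 2: denom=6−1·1/6=35/6; d'=(-33−1·7/2)/(35/6)=-219/35
row 3: denom=6−2·12/35=186/35; d'=(15−2·-219/35)/(186/35)=321/62
row 4: denom=4−1·35/186=709/186; d'=(-66−1·321/62)/(709/186)=-13239/709
back: M4=-13239/709
back: M3=321/62−35/186·-13239/709=6162/709
back: M2=-219/35−12/35·6162/709=-6549/709
back: M1=7/2−1/6·-6549/709=3573/709
M: M0=0, M1=3573/709, M2=-6549/709, M3=6162/709, M4=-13239/709, M5=0
seg 0: a=-4, c=M0/2=0, d=(M1−M0)/(6·2)=1191/2836, b=Δ0−h0·(2M0+M1)/6=-255/1418
seg 1: a=-1, c=M1/2=3573/1418, d=(M2−M1)/(6·1)=-1687/709, b=Δ1−h1·(2M1+M2)/6=6891/1418
seg 2: a=4, c=M2/2=-6549/1418, d=(M3−M2)/(6·2)=4237/2836, b=Δ2−h2·(2M2+M3)/6=3915/1418
seg 3: a=3, c=M3/2=3081/709, d=(M4−M3)/(6·1)=-6467/1418, b=Δ3−h3·(2M3+M4)/6=3141/1418
seg 4: a=5, c=M4/2=-13239/1418, d=(M5−M4)/(6·1)=4413/1418, b=Δ4−h4·(2M4+M5)/6=-1968/709
t_q=9/2 → seg 2, τ=3/2; S=4+3915/1418·τ+-6549/1418·τ²+4237/2836·τ³=63347/22688

  seg 0: a=-4 b=-255/1418 c=0 d=1191/2836
  seg 1: a=-1 b=6891/1418 c=3573/1418 d=-1687/709
  seg 2: a=4 b=3915/1418 c=-6549/1418 d=4237/2836
  seg 3: a=3 b=3141/1418 c=3081/709 d=-6467/1418
  seg 4: a=5 b=-1968/709 c=-13239/1418 d=4413/1418
S(9/2) = 63347/22688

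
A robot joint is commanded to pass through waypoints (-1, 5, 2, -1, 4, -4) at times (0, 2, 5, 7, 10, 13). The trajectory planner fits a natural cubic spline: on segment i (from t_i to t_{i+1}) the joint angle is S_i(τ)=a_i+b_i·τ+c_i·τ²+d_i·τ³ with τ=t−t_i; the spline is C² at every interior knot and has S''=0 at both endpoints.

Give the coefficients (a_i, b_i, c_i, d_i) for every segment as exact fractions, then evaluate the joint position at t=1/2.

  seg 0: a=-1 b=4046/1069 c=0 d=-839/4276
  seg 1: a=5 b=1529/1069 c=-2517/2138 d=785/6414
  seg 2: a=2 b=-4979/2138 c=-81/1069 d=262/1069
  seg 3: a=-1 b=661/2138 c=1491/1069 d=-18131/57726
  seg 4: a=4 b=211/1069 c=-9185/6414 d=9185/57726
S(1/2) = 29689/34208

Δ: Δ0=3, Δ1=-1, Δ2=-3/2, Δ3=5/3, Δ4=-8/3
row 1: diag=10, rhs=-24; c'=3/10, d'=-12/5
row 2: denom=10−3·3/10=91/10; d'=(-3−3·-12/5)/(91/10)=6/13
row 3: denom=10−2·20/91=870/91; d'=(19−2·6/13)/(870/91)=329/174
row 4: denom=12−3·91/290=3207/290; d'=(-26−3·329/174)/(3207/290)=-9185/3207
back: M4=-9185/3207
back: M3=329/174−91/290·-9185/3207=2982/1069
back: M2=6/13−20/91·2982/1069=-162/1069
back: M1=-12/5−3/10·-162/1069=-2517/1069
M: M0=0, M1=-2517/1069, M2=-162/1069, M3=2982/1069, M4=-9185/3207, M5=0
seg 0: a=-1, c=M0/2=0, d=(M1−M0)/(6·2)=-839/4276, b=Δ0−h0·(2M0+M1)/6=4046/1069
seg 1: a=5, c=M1/2=-2517/2138, d=(M2−M1)/(6·3)=785/6414, b=Δ1−h1·(2M1+M2)/6=1529/1069
seg 2: a=2, c=M2/2=-81/1069, d=(M3−M2)/(6·2)=262/1069, b=Δ2−h2·(2M2+M3)/6=-4979/2138
seg 3: a=-1, c=M3/2=1491/1069, d=(M4−M3)/(6·3)=-18131/57726, b=Δ3−h3·(2M3+M4)/6=661/2138
seg 4: a=4, c=M4/2=-9185/6414, d=(M5−M4)/(6·3)=9185/57726, b=Δ4−h4·(2M4+M5)/6=211/1069
t_q=1/2 → seg 0, τ=1/2; S=-1+4046/1069·τ+0·τ²+-839/4276·τ³=29689/34208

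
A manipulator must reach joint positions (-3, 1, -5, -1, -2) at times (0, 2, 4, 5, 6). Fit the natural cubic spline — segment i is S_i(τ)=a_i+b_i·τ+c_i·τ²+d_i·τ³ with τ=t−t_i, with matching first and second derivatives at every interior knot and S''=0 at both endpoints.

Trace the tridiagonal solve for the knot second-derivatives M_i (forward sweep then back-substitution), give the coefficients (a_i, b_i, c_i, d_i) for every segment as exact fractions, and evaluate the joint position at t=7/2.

  seg 0: a=-3 b=349/84 c=0 d=-181/336
  seg 1: a=1 b=-97/42 c=-181/56 d=485/336
  seg 2: a=-5 b=25/12 c=38/7 d=-295/84
  seg 3: a=-1 b=101/42 c=-143/28 d=143/84
S(7/2) = -4359/896

Δ: Δ0=2, Δ1=-3, Δ2=4, Δ3=-1
row 1: diag=8, rhs=-30; c'=1/4, d'=-15/4
row 2: denom=6−2·1/4=11/2; d'=(42−2·-15/4)/(11/2)=9
row 3: denom=4−1·2/11=42/11; d'=(-30−1·9)/(42/11)=-143/14
back: M3=-143/14
back: M2=9−2/11·-143/14=76/7
back: M1=-15/4−1/4·76/7=-181/28
M: M0=0, M1=-181/28, M2=76/7, M3=-143/14, M4=0
seg 0: a=-3, c=M0/2=0, d=(M1−M0)/(6·2)=-181/336, b=Δ0−h0·(2M0+M1)/6=349/84
seg 1: a=1, c=M1/2=-181/56, d=(M2−M1)/(6·2)=485/336, b=Δ1−h1·(2M1+M2)/6=-97/42
seg 2: a=-5, c=M2/2=38/7, d=(M3−M2)/(6·1)=-295/84, b=Δ2−h2·(2M2+M3)/6=25/12
seg 3: a=-1, c=M3/2=-143/28, d=(M4−M3)/(6·1)=143/84, b=Δ3−h3·(2M3+M4)/6=101/42
t_q=7/2 → seg 1, τ=3/2; S=1+-97/42·τ+-181/56·τ²+485/336·τ³=-4359/896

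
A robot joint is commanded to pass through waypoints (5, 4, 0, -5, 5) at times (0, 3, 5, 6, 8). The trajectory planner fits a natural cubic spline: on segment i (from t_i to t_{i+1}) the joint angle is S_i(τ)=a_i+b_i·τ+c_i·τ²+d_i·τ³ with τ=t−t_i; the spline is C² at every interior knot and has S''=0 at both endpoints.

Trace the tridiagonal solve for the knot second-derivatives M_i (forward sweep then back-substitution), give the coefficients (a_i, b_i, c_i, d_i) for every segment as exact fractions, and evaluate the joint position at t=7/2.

  seg 0: a=5 b=-305/978 c=0 d=-7/2934
  seg 1: a=4 b=-184/489 c=-7/326 d=-773/1956
  seg 2: a=0 b=-2545/489 c=-390/163 d=1270/489
  seg 3: a=-5 b=-1075/489 c=880/163 d=-440/489
S(7/2) = 19597/5216

Δ: Δ0=-1/3, Δ1=-2, Δ2=-5, Δ3=5
row 1: diag=10, rhs=-10; c'=1/5, d'=-1
row 2: denom=6−2·1/5=28/5; d'=(-18−2·-1)/(28/5)=-20/7
row 3: denom=6−1·5/28=163/28; d'=(60−1·-20/7)/(163/28)=1760/163
back: M3=1760/163
back: M2=-20/7−5/28·1760/163=-780/163
back: M1=-1−1/5·-780/163=-7/163
M: M0=0, M1=-7/163, M2=-780/163, M3=1760/163, M4=0
seg 0: a=5, c=M0/2=0, d=(M1−M0)/(6·3)=-7/2934, b=Δ0−h0·(2M0+M1)/6=-305/978
seg 1: a=4, c=M1/2=-7/326, d=(M2−M1)/(6·2)=-773/1956, b=Δ1−h1·(2M1+M2)/6=-184/489
seg 2: a=0, c=M2/2=-390/163, d=(M3−M2)/(6·1)=1270/489, b=Δ2−h2·(2M2+M3)/6=-2545/489
seg 3: a=-5, c=M3/2=880/163, d=(M4−M3)/(6·2)=-440/489, b=Δ3−h3·(2M3+M4)/6=-1075/489
t_q=7/2 → seg 1, τ=1/2; S=4+-184/489·τ+-7/326·τ²+-773/1956·τ³=19597/5216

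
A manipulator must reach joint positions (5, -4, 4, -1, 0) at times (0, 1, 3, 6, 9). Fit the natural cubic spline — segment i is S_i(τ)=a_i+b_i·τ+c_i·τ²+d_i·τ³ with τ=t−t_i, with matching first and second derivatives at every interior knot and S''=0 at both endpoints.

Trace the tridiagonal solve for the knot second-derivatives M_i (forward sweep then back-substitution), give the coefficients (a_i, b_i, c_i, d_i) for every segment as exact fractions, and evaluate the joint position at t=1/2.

  seg 0: a=5 b=-7153/618 c=0 d=1591/618
  seg 1: a=-4 b=-1190/309 c=1591/206 d=-2347/1236
  seg 2: a=4 b=1315/309 c=-378/103 d=524/927
  seg 3: a=-1 b=-773/309 c=146/103 d=-146/927
S(1/2) = -767/1648

Δ: Δ0=-9, Δ1=4, Δ2=-5/3, Δ3=1/3
row 1: diag=6, rhs=78; c'=1/3, d'=13
row 2: denom=10−2·1/3=28/3; d'=(-34−2·13)/(28/3)=-45/7
row 3: denom=12−3·9/28=309/28; d'=(12−3·-45/7)/(309/28)=292/103
back: M3=292/103
back: M2=-45/7−9/28·292/103=-756/103
back: M1=13−1/3·-756/103=1591/103
M: M0=0, M1=1591/103, M2=-756/103, M3=292/103, M4=0
seg 0: a=5, c=M0/2=0, d=(M1−M0)/(6·1)=1591/618, b=Δ0−h0·(2M0+M1)/6=-7153/618
seg 1: a=-4, c=M1/2=1591/206, d=(M2−M1)/(6·2)=-2347/1236, b=Δ1−h1·(2M1+M2)/6=-1190/309
seg 2: a=4, c=M2/2=-378/103, d=(M3−M2)/(6·3)=524/927, b=Δ2−h2·(2M2+M3)/6=1315/309
seg 3: a=-1, c=M3/2=146/103, d=(M4−M3)/(6·3)=-146/927, b=Δ3−h3·(2M3+M4)/6=-773/309
t_q=1/2 → seg 0, τ=1/2; S=5+-7153/618·τ+0·τ²+1591/618·τ³=-767/1648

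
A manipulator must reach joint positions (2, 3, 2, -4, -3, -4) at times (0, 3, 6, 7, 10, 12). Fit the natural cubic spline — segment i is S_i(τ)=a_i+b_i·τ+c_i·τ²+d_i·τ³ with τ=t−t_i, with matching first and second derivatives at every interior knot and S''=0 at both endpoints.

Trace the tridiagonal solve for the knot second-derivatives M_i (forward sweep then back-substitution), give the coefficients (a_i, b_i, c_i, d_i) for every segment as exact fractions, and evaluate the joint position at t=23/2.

Δ: Δ0=1/3, Δ1=-1/3, Δ2=-6, Δ3=1/3, Δ4=-1/2
row 1: diag=12, rhs=-4; c'=1/4, d'=-1/3
row 2: denom=8−3·1/4=29/4; d'=(-34−3·-1/3)/(29/4)=-132/29
row 3: denom=8−1·4/29=228/29; d'=(38−1·-132/29)/(228/29)=617/114
row 4: denom=10−3·29/76=673/76; d'=(-5−3·617/114)/(673/76)=-1614/673
back: M4=-1614/673
back: M3=617/114−29/76·-1614/673=12775/2019
back: M2=-132/29−4/29·12775/2019=-10952/2019
back: M1=-1/3−1/4·-10952/2019=2065/2019
M: M0=0, M1=2065/2019, M2=-10952/2019, M3=12775/2019, M4=-1614/673, M5=0
seg 0: a=2, c=M0/2=0, d=(M1−M0)/(6·3)=2065/36342, b=Δ0−h0·(2M0+M1)/6=-719/4038
seg 1: a=3, c=M1/2=2065/4038, d=(M2−M1)/(6·3)=-4339/12114, b=Δ1−h1·(2M1+M2)/6=2738/2019
seg 2: a=2, c=M2/2=-5476/2019, d=(M3−M2)/(6·1)=7909/4038, b=Δ2−h2·(2M2+M3)/6=-21185/4038
seg 3: a=-4, c=M3/2=12775/4038, d=(M4−M3)/(6·3)=-17617/36342, b=Δ3−h3·(2M3+M4)/6=-3227/673
seg 4: a=-3, c=M4/2=-807/673, d=(M5−M4)/(6·2)=269/1346, b=Δ4−h4·(2M4+M5)/6=1479/1346
t_q=23/2 → seg 4, τ=3/2; S=-3+1479/1346·τ+-807/673·τ²+269/1346·τ³=-36345/10768

  seg 0: a=2 b=-719/4038 c=0 d=2065/36342
  seg 1: a=3 b=2738/2019 c=2065/4038 d=-4339/12114
  seg 2: a=2 b=-21185/4038 c=-5476/2019 d=7909/4038
  seg 3: a=-4 b=-3227/673 c=12775/4038 d=-17617/36342
  seg 4: a=-3 b=1479/1346 c=-807/673 d=269/1346
S(23/2) = -36345/10768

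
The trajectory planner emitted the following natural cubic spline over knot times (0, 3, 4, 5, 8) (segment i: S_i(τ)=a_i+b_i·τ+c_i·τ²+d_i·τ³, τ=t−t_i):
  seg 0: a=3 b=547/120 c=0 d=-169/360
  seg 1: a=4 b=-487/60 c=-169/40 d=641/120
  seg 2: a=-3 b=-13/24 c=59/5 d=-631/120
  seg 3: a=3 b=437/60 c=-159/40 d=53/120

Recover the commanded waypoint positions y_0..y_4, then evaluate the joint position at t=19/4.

y_0 = S_0(0) = a_0 = 3
y_1 = S_1(0) = a_1 = 4
y_2 = S_2(0) = a_2 = -3
y_3 = S_3(0) = a_3 = 3
y_4 = S_3(3) = 1
t_q=19/4 is in segment 2 (τ=3/4); S_2(τ)=2593/2560

y_0=3 y_1=4 y_2=-3 y_3=3 y_4=1
S(19/4) = 2593/2560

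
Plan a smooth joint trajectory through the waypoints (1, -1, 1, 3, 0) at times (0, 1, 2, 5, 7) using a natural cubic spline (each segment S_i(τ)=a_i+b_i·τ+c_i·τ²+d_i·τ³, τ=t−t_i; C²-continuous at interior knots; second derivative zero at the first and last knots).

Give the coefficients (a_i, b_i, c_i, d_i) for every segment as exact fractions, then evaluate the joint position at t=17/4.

Δ: Δ0=-2, Δ1=2, Δ2=2/3, Δ3=-3/2
row 1: diag=4, rhs=24; c'=1/4, d'=6
row 2: denom=8−1·1/4=31/4; d'=(-8−1·6)/(31/4)=-56/31
row 3: denom=10−3·12/31=274/31; d'=(-13−3·-56/31)/(274/31)=-235/274
back: M3=-235/274
back: M2=-56/31−12/31·-235/274=-202/137
back: M1=6−1/4·-202/137=1745/274
M: M0=0, M1=1745/274, M2=-202/137, M3=-235/274, M4=0
seg 0: a=1, c=M0/2=0, d=(M1−M0)/(6·1)=1745/1644, b=Δ0−h0·(2M0+M1)/6=-5033/1644
seg 1: a=-1, c=M1/2=1745/548, d=(M2−M1)/(6·1)=-2149/1644, b=Δ1−h1·(2M1+M2)/6=101/822
seg 2: a=1, c=M2/2=-101/137, d=(M3−M2)/(6·3)=169/4932, b=Δ2−h2·(2M2+M3)/6=4225/1644
seg 3: a=3, c=M3/2=-235/548, d=(M4−M3)/(6·2)=235/3288, b=Δ3−h3·(2M3+M4)/6=-763/822
t_q=17/4 → seg 2, τ=9/4; S=1+4225/1644·τ+-101/137·τ²+169/4932·τ³=120665/35072

  seg 0: a=1 b=-5033/1644 c=0 d=1745/1644
  seg 1: a=-1 b=101/822 c=1745/548 d=-2149/1644
  seg 2: a=1 b=4225/1644 c=-101/137 d=169/4932
  seg 3: a=3 b=-763/822 c=-235/548 d=235/3288
S(17/4) = 120665/35072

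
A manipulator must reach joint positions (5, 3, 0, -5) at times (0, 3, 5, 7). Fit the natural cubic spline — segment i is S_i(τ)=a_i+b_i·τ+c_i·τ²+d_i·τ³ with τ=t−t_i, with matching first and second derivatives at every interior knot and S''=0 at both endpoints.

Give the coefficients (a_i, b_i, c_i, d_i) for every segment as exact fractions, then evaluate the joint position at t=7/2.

  seg 0: a=5 b=-55/114 c=0 d=-7/342
  seg 1: a=3 b=-59/57 c=-7/38 d=-11/456
  seg 2: a=0 b=-235/114 c=-25/76 d=25/456
S(7/2) = 2959/1216

Δ: Δ0=-2/3, Δ1=-3/2, Δ2=-5/2
row 1: diag=10, rhs=-5; c'=1/5, d'=-1/2
row 2: denom=8−2·1/5=38/5; d'=(-6−2·-1/2)/(38/5)=-25/38
back: M2=-25/38
back: M1=-1/2−1/5·-25/38=-7/19
M: M0=0, M1=-7/19, M2=-25/38, M3=0
seg 0: a=5, c=M0/2=0, d=(M1−M0)/(6·3)=-7/342, b=Δ0−h0·(2M0+M1)/6=-55/114
seg 1: a=3, c=M1/2=-7/38, d=(M2−M1)/(6·2)=-11/456, b=Δ1−h1·(2M1+M2)/6=-59/57
seg 2: a=0, c=M2/2=-25/76, d=(M3−M2)/(6·2)=25/456, b=Δ2−h2·(2M2+M3)/6=-235/114
t_q=7/2 → seg 1, τ=1/2; S=3+-59/57·τ+-7/38·τ²+-11/456·τ³=2959/1216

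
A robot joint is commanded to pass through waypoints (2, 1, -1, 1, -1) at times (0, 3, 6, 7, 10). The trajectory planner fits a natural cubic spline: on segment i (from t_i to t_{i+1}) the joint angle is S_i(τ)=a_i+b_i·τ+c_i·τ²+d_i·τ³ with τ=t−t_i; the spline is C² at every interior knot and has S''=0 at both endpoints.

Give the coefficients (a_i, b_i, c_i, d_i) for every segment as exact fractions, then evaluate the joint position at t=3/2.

Δ: Δ0=-1/3, Δ1=-2/3, Δ2=2, Δ3=-2/3
row 1: diag=12, rhs=-2; c'=1/4, d'=-1/6
row 2: denom=8−3·1/4=29/4; d'=(16−3·-1/6)/(29/4)=66/29
row 3: denom=8−1·4/29=228/29; d'=(-16−1·66/29)/(228/29)=-265/114
back: M3=-265/114
back: M2=66/29−4/29·-265/114=148/57
back: M1=-1/6−1/4·148/57=-31/38
M: M0=0, M1=-31/38, M2=148/57, M3=-265/114, M4=0
seg 0: a=2, c=M0/2=0, d=(M1−M0)/(6·3)=-31/684, b=Δ0−h0·(2M0+M1)/6=17/228
seg 1: a=1, c=M1/2=-31/76, d=(M2−M1)/(6·3)=389/2052, b=Δ1−h1·(2M1+M2)/6=-131/114
seg 2: a=-1, c=M2/2=74/57, d=(M3−M2)/(6·1)=-187/228, b=Δ2−h2·(2M2+M3)/6=347/228
seg 3: a=1, c=M3/2=-265/228, d=(M4−M3)/(6·3)=265/2052, b=Δ3−h3·(2M3+M4)/6=63/38
t_q=3/2 → seg 0, τ=3/2; S=2+17/228·τ+0·τ²+-31/684·τ³=1191/608

  seg 0: a=2 b=17/228 c=0 d=-31/684
  seg 1: a=1 b=-131/114 c=-31/76 d=389/2052
  seg 2: a=-1 b=347/228 c=74/57 d=-187/228
  seg 3: a=1 b=63/38 c=-265/228 d=265/2052
S(3/2) = 1191/608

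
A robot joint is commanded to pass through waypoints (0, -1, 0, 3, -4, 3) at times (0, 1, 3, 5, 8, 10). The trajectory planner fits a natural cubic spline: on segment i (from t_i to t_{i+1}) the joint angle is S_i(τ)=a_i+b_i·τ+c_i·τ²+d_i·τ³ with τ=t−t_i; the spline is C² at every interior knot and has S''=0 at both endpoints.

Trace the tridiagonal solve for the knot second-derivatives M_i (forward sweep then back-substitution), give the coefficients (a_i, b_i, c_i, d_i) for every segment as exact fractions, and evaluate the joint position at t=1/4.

  seg 0: a=0 b=-3293/2823 c=0 d=470/2823
  seg 1: a=-1 b=-1883/2823 c=470/941 d=949/22584
  seg 2: a=0 b=10361/5646 c=2829/3764 d=-10379/22584
  seg 3: a=3 b=-1901/2823 c=-3775/1882 d=8201/16938
  seg 4: a=-4 b=2057/5646 c=2213/941 d=-2213/5646
S(1/4) = -8703/30112

Δ: Δ0=-1, Δ1=1/2, Δ2=3/2, Δ3=-7/3, Δ4=7/2
row 1: diag=6, rhs=9; c'=1/3, d'=3/2
row 2: denom=8−2·1/3=22/3; d'=(6−2·3/2)/(22/3)=9/22
row 3: denom=10−2·3/11=104/11; d'=(-23−2·9/22)/(104/11)=-131/52
row 4: denom=10−3·33/104=941/104; d'=(35−3·-131/52)/(941/104)=4426/941
back: M4=4426/941
back: M3=-131/52−33/104·4426/941=-3775/941
back: M2=9/22−3/11·-3775/941=2829/1882
back: M1=3/2−1/3·2829/1882=940/941
M: M0=0, M1=940/941, M2=2829/1882, M3=-3775/941, M4=4426/941, M5=0
seg 0: a=0, c=M0/2=0, d=(M1−M0)/(6·1)=470/2823, b=Δ0−h0·(2M0+M1)/6=-3293/2823
seg 1: a=-1, c=M1/2=470/941, d=(M2−M1)/(6·2)=949/22584, b=Δ1−h1·(2M1+M2)/6=-1883/2823
seg 2: a=0, c=M2/2=2829/3764, d=(M3−M2)/(6·2)=-10379/22584, b=Δ2−h2·(2M2+M3)/6=10361/5646
seg 3: a=3, c=M3/2=-3775/1882, d=(M4−M3)/(6·3)=8201/16938, b=Δ3−h3·(2M3+M4)/6=-1901/2823
seg 4: a=-4, c=M4/2=2213/941, d=(M5−M4)/(6·2)=-2213/5646, b=Δ4−h4·(2M4+M5)/6=2057/5646
t_q=1/4 → seg 0, τ=1/4; S=0+-3293/2823·τ+0·τ²+470/2823·τ³=-8703/30112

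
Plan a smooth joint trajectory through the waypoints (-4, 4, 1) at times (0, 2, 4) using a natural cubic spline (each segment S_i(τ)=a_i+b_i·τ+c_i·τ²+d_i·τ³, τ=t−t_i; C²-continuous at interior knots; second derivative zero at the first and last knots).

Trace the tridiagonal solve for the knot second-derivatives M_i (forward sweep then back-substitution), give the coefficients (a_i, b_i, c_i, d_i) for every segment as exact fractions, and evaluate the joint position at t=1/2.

  seg 0: a=-4 b=43/8 c=0 d=-11/32
  seg 1: a=4 b=5/4 c=-33/16 d=11/32
S(1/2) = -347/256

Δ: Δ0=4, Δ1=-3/2
row 1: diag=8, rhs=-33; c'=1/4, d'=-33/8
back: M1=-33/8
M: M0=0, M1=-33/8, M2=0
seg 0: a=-4, c=M0/2=0, d=(M1−M0)/(6·2)=-11/32, b=Δ0−h0·(2M0+M1)/6=43/8
seg 1: a=4, c=M1/2=-33/16, d=(M2−M1)/(6·2)=11/32, b=Δ1−h1·(2M1+M2)/6=5/4
t_q=1/2 → seg 0, τ=1/2; S=-4+43/8·τ+0·τ²+-11/32·τ³=-347/256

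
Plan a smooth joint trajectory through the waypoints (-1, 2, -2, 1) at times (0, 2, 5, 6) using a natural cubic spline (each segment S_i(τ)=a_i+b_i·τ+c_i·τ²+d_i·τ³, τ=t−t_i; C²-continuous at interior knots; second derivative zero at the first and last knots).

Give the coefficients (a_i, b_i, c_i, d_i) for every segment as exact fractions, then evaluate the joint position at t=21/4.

Δ: Δ0=3/2, Δ1=-4/3, Δ2=3
row 1: diag=10, rhs=-17; c'=3/10, d'=-17/10
row 2: denom=8−3·3/10=71/10; d'=(26−3·-17/10)/(71/10)=311/71
back: M2=311/71
back: M1=-17/10−3/10·311/71=-214/71
M: M0=0, M1=-214/71, M2=311/71, M3=0
seg 0: a=-1, c=M0/2=0, d=(M1−M0)/(6·2)=-107/426, b=Δ0−h0·(2M0+M1)/6=1067/426
seg 1: a=2, c=M1/2=-107/71, d=(M2−M1)/(6·3)=175/426, b=Δ1−h1·(2M1+M2)/6=-217/426
seg 2: a=-2, c=M2/2=311/142, d=(M3−M2)/(6·1)=-311/426, b=Δ2−h2·(2M2+M3)/6=328/213
t_q=21/4 → seg 2, τ=1/4; S=-2+328/213·τ+311/142·τ²+-311/426·τ³=-13537/9088

  seg 0: a=-1 b=1067/426 c=0 d=-107/426
  seg 1: a=2 b=-217/426 c=-107/71 d=175/426
  seg 2: a=-2 b=328/213 c=311/142 d=-311/426
S(21/4) = -13537/9088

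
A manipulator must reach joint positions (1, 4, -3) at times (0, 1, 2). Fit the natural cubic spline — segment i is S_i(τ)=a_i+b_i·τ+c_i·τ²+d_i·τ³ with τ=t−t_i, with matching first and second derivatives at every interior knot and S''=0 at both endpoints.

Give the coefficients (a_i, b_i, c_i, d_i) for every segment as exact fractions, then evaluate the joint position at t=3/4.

  seg 0: a=1 b=11/2 c=0 d=-5/2
  seg 1: a=4 b=-2 c=-15/2 d=5/2
S(3/4) = 521/128

Δ: Δ0=3, Δ1=-7
row 1: diag=4, rhs=-60; c'=1/4, d'=-15
back: M1=-15
M: M0=0, M1=-15, M2=0
seg 0: a=1, c=M0/2=0, d=(M1−M0)/(6·1)=-5/2, b=Δ0−h0·(2M0+M1)/6=11/2
seg 1: a=4, c=M1/2=-15/2, d=(M2−M1)/(6·1)=5/2, b=Δ1−h1·(2M1+M2)/6=-2
t_q=3/4 → seg 0, τ=3/4; S=1+11/2·τ+0·τ²+-5/2·τ³=521/128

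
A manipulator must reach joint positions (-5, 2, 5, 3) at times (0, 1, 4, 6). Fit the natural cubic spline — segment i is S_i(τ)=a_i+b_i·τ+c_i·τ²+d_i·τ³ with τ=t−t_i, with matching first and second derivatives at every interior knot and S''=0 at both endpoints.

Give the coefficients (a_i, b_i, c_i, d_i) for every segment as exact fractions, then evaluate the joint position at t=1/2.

  seg 0: a=-5 b=551/71 c=0 d=-54/71
  seg 1: a=2 b=389/71 c=-162/71 d=56/213
  seg 2: a=5 b=-79/71 c=6/71 d=-1/71
S(1/2) = -345/284

Δ: Δ0=7, Δ1=1, Δ2=-1
row 1: diag=8, rhs=-36; c'=3/8, d'=-9/2
row 2: denom=10−3·3/8=71/8; d'=(-12−3·-9/2)/(71/8)=12/71
back: M2=12/71
back: M1=-9/2−3/8·12/71=-324/71
M: M0=0, M1=-324/71, M2=12/71, M3=0
seg 0: a=-5, c=M0/2=0, d=(M1−M0)/(6·1)=-54/71, b=Δ0−h0·(2M0+M1)/6=551/71
seg 1: a=2, c=M1/2=-162/71, d=(M2−M1)/(6·3)=56/213, b=Δ1−h1·(2M1+M2)/6=389/71
seg 2: a=5, c=M2/2=6/71, d=(M3−M2)/(6·2)=-1/71, b=Δ2−h2·(2M2+M3)/6=-79/71
t_q=1/2 → seg 0, τ=1/2; S=-5+551/71·τ+0·τ²+-54/71·τ³=-345/284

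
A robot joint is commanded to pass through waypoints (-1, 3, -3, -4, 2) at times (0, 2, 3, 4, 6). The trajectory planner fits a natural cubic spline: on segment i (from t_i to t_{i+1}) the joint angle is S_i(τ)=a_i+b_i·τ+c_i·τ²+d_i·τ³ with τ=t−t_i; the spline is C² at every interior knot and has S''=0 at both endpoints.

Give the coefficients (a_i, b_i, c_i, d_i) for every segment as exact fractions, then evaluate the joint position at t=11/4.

  seg 0: a=-1 b=57/11 c=0 d=-35/44
  seg 1: a=3 b=-48/11 c=-105/22 d=69/22
  seg 2: a=-3 b=-9/2 c=51/11 d=-25/22
  seg 3: a=-4 b=15/11 c=27/22 d=-9/44
S(11/4) = -2301/1408

Δ: Δ0=2, Δ1=-6, Δ2=-1, Δ3=3
row 1: diag=6, rhs=-48; c'=1/6, d'=-8
row 2: denom=4−1·1/6=23/6; d'=(30−1·-8)/(23/6)=228/23
row 3: denom=6−1·6/23=132/23; d'=(24−1·228/23)/(132/23)=27/11
back: M3=27/11
back: M2=228/23−6/23·27/11=102/11
back: M1=-8−1/6·102/11=-105/11
M: M0=0, M1=-105/11, M2=102/11, M3=27/11, M4=0
seg 0: a=-1, c=M0/2=0, d=(M1−M0)/(6·2)=-35/44, b=Δ0−h0·(2M0+M1)/6=57/11
seg 1: a=3, c=M1/2=-105/22, d=(M2−M1)/(6·1)=69/22, b=Δ1−h1·(2M1+M2)/6=-48/11
seg 2: a=-3, c=M2/2=51/11, d=(M3−M2)/(6·1)=-25/22, b=Δ2−h2·(2M2+M3)/6=-9/2
seg 3: a=-4, c=M3/2=27/22, d=(M4−M3)/(6·2)=-9/44, b=Δ3−h3·(2M3+M4)/6=15/11
t_q=11/4 → seg 1, τ=3/4; S=3+-48/11·τ+-105/22·τ²+69/22·τ³=-2301/1408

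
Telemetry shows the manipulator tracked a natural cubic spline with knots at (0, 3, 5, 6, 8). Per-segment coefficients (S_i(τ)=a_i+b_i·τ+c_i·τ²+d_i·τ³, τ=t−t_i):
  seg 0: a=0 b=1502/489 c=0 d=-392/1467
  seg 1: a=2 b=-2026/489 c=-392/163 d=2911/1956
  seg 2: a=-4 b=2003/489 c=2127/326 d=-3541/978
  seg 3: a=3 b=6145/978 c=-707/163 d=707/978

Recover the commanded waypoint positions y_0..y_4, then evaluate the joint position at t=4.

y_0=0 y_1=2 y_2=-4 y_3=3 y_4=4
S(4) = -1995/652

y_0 = S_0(0) = a_0 = 0
y_1 = S_1(0) = a_1 = 2
y_2 = S_2(0) = a_2 = -4
y_3 = S_3(0) = a_3 = 3
y_4 = S_3(2) = 4
t_q=4 is in segment 1 (τ=1); S_1(τ)=-1995/652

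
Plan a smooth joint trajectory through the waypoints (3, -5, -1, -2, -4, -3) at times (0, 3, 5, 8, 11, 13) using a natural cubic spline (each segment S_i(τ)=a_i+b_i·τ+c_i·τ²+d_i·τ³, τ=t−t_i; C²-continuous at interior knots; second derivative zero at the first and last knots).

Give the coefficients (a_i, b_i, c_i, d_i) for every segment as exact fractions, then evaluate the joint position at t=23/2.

Δ: Δ0=-8/3, Δ1=2, Δ2=-1/3, Δ3=-2/3, Δ4=1/2
row 1: diag=10, rhs=28; c'=1/5, d'=14/5
row 2: denom=10−2·1/5=48/5; d'=(-14−2·14/5)/(48/5)=-49/24
row 3: denom=12−3·5/16=177/16; d'=(-2−3·-49/24)/(177/16)=22/59
row 4: denom=10−3·16/59=542/59; d'=(7−3·22/59)/(542/59)=347/542
back: M4=347/542
back: M3=22/59−16/59·347/542=54/271
back: M2=-49/24−5/16·54/271=-3421/1626
back: M1=14/5−1/5·-3421/1626=5237/1626
M: M0=0, M1=5237/1626, M2=-3421/1626, M3=54/271, M4=347/542, M5=0
seg 0: a=3, c=M0/2=0, d=(M1−M0)/(6·3)=5237/29268, b=Δ0−h0·(2M0+M1)/6=-13909/3252
seg 1: a=-5, c=M1/2=5237/3252, d=(M2−M1)/(6·2)=-481/1084, b=Δ1−h1·(2M1+M2)/6=901/1626
seg 2: a=-1, c=M2/2=-3421/3252, d=(M3−M2)/(6·3)=3745/29268, b=Δ2−h2·(2M2+M3)/6=2717/1626
seg 3: a=-2, c=M3/2=27/271, d=(M4−M3)/(6·3)=239/9756, b=Δ3−h3·(2M3+M4)/6=-3857/3252
seg 4: a=-4, c=M4/2=347/1084, d=(M5−M4)/(6·2)=-347/6504, b=Δ4−h4·(2M4+M5)/6=119/1626
t_q=23/2 → seg 4, τ=1/2; S=-4+119/1626·τ+347/1084·τ²+-347/6504·τ³=-67469/17344

  seg 0: a=3 b=-13909/3252 c=0 d=5237/29268
  seg 1: a=-5 b=901/1626 c=5237/3252 d=-481/1084
  seg 2: a=-1 b=2717/1626 c=-3421/3252 d=3745/29268
  seg 3: a=-2 b=-3857/3252 c=27/271 d=239/9756
  seg 4: a=-4 b=119/1626 c=347/1084 d=-347/6504
S(23/2) = -67469/17344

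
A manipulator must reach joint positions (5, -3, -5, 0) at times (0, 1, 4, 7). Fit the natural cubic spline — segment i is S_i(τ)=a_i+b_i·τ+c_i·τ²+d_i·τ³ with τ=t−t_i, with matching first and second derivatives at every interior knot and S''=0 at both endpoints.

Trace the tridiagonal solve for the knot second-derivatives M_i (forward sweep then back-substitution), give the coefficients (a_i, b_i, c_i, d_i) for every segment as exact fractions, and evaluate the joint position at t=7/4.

Δ: Δ0=-8, Δ1=-2/3, Δ2=5/3
row 1: diag=8, rhs=44; c'=3/8, d'=11/2
row 2: denom=12−3·3/8=87/8; d'=(14−3·11/2)/(87/8)=-20/87
back: M2=-20/87
back: M1=11/2−3/8·-20/87=162/29
M: M0=0, M1=162/29, M2=-20/87, M3=0
seg 0: a=5, c=M0/2=0, d=(M1−M0)/(6·1)=27/29, b=Δ0−h0·(2M0+M1)/6=-259/29
seg 1: a=-3, c=M1/2=81/29, d=(M2−M1)/(6·3)=-253/783, b=Δ1−h1·(2M1+M2)/6=-178/29
seg 2: a=-5, c=M2/2=-10/87, d=(M3−M2)/(6·3)=10/783, b=Δ2−h2·(2M2+M3)/6=55/29
t_q=7/4 → seg 1, τ=3/4; S=-3+-178/29·τ+81/29·τ²+-253/783·τ³=-11449/1856

  seg 0: a=5 b=-259/29 c=0 d=27/29
  seg 1: a=-3 b=-178/29 c=81/29 d=-253/783
  seg 2: a=-5 b=55/29 c=-10/87 d=10/783
S(7/4) = -11449/1856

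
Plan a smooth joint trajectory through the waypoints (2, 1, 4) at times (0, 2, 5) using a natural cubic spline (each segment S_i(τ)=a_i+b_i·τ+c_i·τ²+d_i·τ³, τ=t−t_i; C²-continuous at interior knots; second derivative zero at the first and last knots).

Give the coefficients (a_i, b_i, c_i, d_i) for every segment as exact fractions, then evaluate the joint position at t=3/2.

  seg 0: a=2 b=-4/5 c=0 d=3/40
  seg 1: a=1 b=1/10 c=9/20 d=-1/20
S(3/2) = 337/320

Δ: Δ0=-1/2, Δ1=1
row 1: diag=10, rhs=9; c'=3/10, d'=9/10
back: M1=9/10
M: M0=0, M1=9/10, M2=0
seg 0: a=2, c=M0/2=0, d=(M1−M0)/(6·2)=3/40, b=Δ0−h0·(2M0+M1)/6=-4/5
seg 1: a=1, c=M1/2=9/20, d=(M2−M1)/(6·3)=-1/20, b=Δ1−h1·(2M1+M2)/6=1/10
t_q=3/2 → seg 0, τ=3/2; S=2+-4/5·τ+0·τ²+3/40·τ³=337/320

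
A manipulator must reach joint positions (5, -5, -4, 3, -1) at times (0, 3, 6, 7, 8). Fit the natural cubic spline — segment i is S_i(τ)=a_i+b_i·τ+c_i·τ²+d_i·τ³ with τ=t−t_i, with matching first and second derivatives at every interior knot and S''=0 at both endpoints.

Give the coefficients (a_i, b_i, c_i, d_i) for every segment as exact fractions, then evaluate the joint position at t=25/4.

Δ: Δ0=-10/3, Δ1=1/3, Δ2=7, Δ3=-4
row 1: diag=12, rhs=22; c'=1/4, d'=11/6
row 2: denom=8−3·1/4=29/4; d'=(40−3·11/6)/(29/4)=138/29
row 3: denom=4−1·4/29=112/29; d'=(-66−1·138/29)/(112/29)=-513/28
back: M3=-513/28
back: M2=138/29−4/29·-513/28=51/7
back: M1=11/6−1/4·51/7=1/84
M: M0=0, M1=1/84, M2=51/7, M3=-513/28, M4=0
seg 0: a=5, c=M0/2=0, d=(M1−M0)/(6·3)=1/1512, b=Δ0−h0·(2M0+M1)/6=-187/56
seg 1: a=-5, c=M1/2=1/168, d=(M2−M1)/(6·3)=611/1512, b=Δ1−h1·(2M1+M2)/6=-93/28
seg 2: a=-4, c=M2/2=51/14, d=(M3−M2)/(6·1)=-239/56, b=Δ2−h2·(2M2+M3)/6=61/8
seg 3: a=3, c=M3/2=-513/56, d=(M4−M3)/(6·1)=171/56, b=Δ3−h3·(2M3+M4)/6=59/28
t_q=25/4 → seg 2, τ=1/4; S=-4+61/8·τ+51/14·τ²+-239/56·τ³=-6927/3584

  seg 0: a=5 b=-187/56 c=0 d=1/1512
  seg 1: a=-5 b=-93/28 c=1/168 d=611/1512
  seg 2: a=-4 b=61/8 c=51/14 d=-239/56
  seg 3: a=3 b=59/28 c=-513/56 d=171/56
S(25/4) = -6927/3584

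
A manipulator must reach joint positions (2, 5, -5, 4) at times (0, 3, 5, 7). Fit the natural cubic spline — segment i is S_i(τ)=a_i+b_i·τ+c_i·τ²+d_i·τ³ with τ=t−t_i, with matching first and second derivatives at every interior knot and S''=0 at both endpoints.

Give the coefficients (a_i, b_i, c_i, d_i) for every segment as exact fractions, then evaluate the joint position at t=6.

  seg 0: a=2 b=277/76 c=0 d=-67/228
  seg 1: a=5 b=-163/38 c=-201/76 d=87/76
  seg 2: a=-5 b=-43/38 c=321/76 d=-107/152
S(6) = -397/152

Δ: Δ0=1, Δ1=-5, Δ2=9/2
row 1: diag=10, rhs=-36; c'=1/5, d'=-18/5
row 2: denom=8−2·1/5=38/5; d'=(57−2·-18/5)/(38/5)=321/38
back: M2=321/38
back: M1=-18/5−1/5·321/38=-201/38
M: M0=0, M1=-201/38, M2=321/38, M3=0
seg 0: a=2, c=M0/2=0, d=(M1−M0)/(6·3)=-67/228, b=Δ0−h0·(2M0+M1)/6=277/76
seg 1: a=5, c=M1/2=-201/76, d=(M2−M1)/(6·2)=87/76, b=Δ1−h1·(2M1+M2)/6=-163/38
seg 2: a=-5, c=M2/2=321/76, d=(M3−M2)/(6·2)=-107/152, b=Δ2−h2·(2M2+M3)/6=-43/38
t_q=6 → seg 2, τ=1; S=-5+-43/38·τ+321/76·τ²+-107/152·τ³=-397/152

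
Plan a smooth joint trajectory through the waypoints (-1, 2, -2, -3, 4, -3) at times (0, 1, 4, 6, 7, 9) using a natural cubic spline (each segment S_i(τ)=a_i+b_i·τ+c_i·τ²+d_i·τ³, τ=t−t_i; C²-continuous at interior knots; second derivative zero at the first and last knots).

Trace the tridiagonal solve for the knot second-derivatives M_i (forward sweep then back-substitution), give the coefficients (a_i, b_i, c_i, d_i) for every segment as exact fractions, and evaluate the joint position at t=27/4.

Δ: Δ0=3, Δ1=-4/3, Δ2=-1/2, Δ3=7, Δ4=-7/2
row 1: diag=8, rhs=-26; c'=3/8, d'=-13/4
row 2: denom=10−3·3/8=71/8; d'=(5−3·-13/4)/(71/8)=118/71
row 3: denom=6−2·16/71=394/71; d'=(45−2·118/71)/(394/71)=2959/394
row 4: denom=6−1·71/394=2293/394; d'=(-63−1·2959/394)/(2293/394)=-27781/2293
back: M4=-27781/2293
back: M3=2959/394−71/394·-27781/2293=22227/2293
back: M2=118/71−16/71·22227/2293=-1198/2293
back: M1=-13/4−3/8·-1198/2293=-7003/2293
M: M0=0, M1=-7003/2293, M2=-1198/2293, M3=22227/2293, M4=-27781/2293, M5=0
seg 0: a=-1, c=M0/2=0, d=(M1−M0)/(6·1)=-7003/13758, b=Δ0−h0·(2M0+M1)/6=48277/13758
seg 1: a=2, c=M1/2=-7003/4586, d=(M2−M1)/(6·3)=645/4586, b=Δ1−h1·(2M1+M2)/6=13634/6879
seg 2: a=-2, c=M2/2=-599/2293, d=(M3−M2)/(6·2)=23425/27516, b=Δ2−h2·(2M2+M3)/6=-46541/13758
seg 3: a=-3, c=M3/2=22227/4586, d=(M4−M3)/(6·1)=-25004/6879, b=Δ3−h3·(2M3+M4)/6=79633/13758
seg 4: a=4, c=M4/2=-27781/4586, d=(M5−M4)/(6·2)=27781/27516, b=Δ4−h4·(2M4+M5)/6=62971/13758
t_q=27/4 → seg 3, τ=3/4; S=-3+79633/13758·τ+22227/4586·τ²+-25004/6879·τ³=185929/73376

  seg 0: a=-1 b=48277/13758 c=0 d=-7003/13758
  seg 1: a=2 b=13634/6879 c=-7003/4586 d=645/4586
  seg 2: a=-2 b=-46541/13758 c=-599/2293 d=23425/27516
  seg 3: a=-3 b=79633/13758 c=22227/4586 d=-25004/6879
  seg 4: a=4 b=62971/13758 c=-27781/4586 d=27781/27516
S(27/4) = 185929/73376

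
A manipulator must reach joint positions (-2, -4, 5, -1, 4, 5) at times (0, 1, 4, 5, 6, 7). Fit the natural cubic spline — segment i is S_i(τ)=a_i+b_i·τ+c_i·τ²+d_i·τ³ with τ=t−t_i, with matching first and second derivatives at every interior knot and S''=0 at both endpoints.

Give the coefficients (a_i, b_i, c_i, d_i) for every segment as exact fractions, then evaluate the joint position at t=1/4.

  seg 0: a=-2 b=-2715/793 c=0 d=1129/793
  seg 1: a=-4 b=672/793 c=3387/793 d=-2818/2379
  seg 2: a=5 b=-336/61 c=-5067/793 d=4677/793
  seg 3: a=-1 b=-471/793 c=8964/793 d=-4528/793
  seg 4: a=4 b=3873/793 c=-4620/793 d=1540/793
S(1/4) = -143815/50752

Δ: Δ0=-2, Δ1=3, Δ2=-6, Δ3=5, Δ4=1
row 1: diag=8, rhs=30; c'=3/8, d'=15/4
row 2: denom=8−3·3/8=55/8; d'=(-54−3·15/4)/(55/8)=-522/55
row 3: denom=4−1·8/55=212/55; d'=(66−1·-522/55)/(212/55)=1038/53
row 4: denom=4−1·55/212=793/212; d'=(-24−1·1038/53)/(793/212)=-9240/793
back: M4=-9240/793
back: M3=1038/53−55/212·-9240/793=17928/793
back: M2=-522/55−8/55·17928/793=-10134/793
back: M1=15/4−3/8·-10134/793=6774/793
M: M0=0, M1=6774/793, M2=-10134/793, M3=17928/793, M4=-9240/793, M5=0
seg 0: a=-2, c=M0/2=0, d=(M1−M0)/(6·1)=1129/793, b=Δ0−h0·(2M0+M1)/6=-2715/793
seg 1: a=-4, c=M1/2=3387/793, d=(M2−M1)/(6·3)=-2818/2379, b=Δ1−h1·(2M1+M2)/6=672/793
seg 2: a=5, c=M2/2=-5067/793, d=(M3−M2)/(6·1)=4677/793, b=Δ2−h2·(2M2+M3)/6=-336/61
seg 3: a=-1, c=M3/2=8964/793, d=(M4−M3)/(6·1)=-4528/793, b=Δ3−h3·(2M3+M4)/6=-471/793
seg 4: a=4, c=M4/2=-4620/793, d=(M5−M4)/(6·1)=1540/793, b=Δ4−h4·(2M4+M5)/6=3873/793
t_q=1/4 → seg 0, τ=1/4; S=-2+-2715/793·τ+0·τ²+1129/793·τ³=-143815/50752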